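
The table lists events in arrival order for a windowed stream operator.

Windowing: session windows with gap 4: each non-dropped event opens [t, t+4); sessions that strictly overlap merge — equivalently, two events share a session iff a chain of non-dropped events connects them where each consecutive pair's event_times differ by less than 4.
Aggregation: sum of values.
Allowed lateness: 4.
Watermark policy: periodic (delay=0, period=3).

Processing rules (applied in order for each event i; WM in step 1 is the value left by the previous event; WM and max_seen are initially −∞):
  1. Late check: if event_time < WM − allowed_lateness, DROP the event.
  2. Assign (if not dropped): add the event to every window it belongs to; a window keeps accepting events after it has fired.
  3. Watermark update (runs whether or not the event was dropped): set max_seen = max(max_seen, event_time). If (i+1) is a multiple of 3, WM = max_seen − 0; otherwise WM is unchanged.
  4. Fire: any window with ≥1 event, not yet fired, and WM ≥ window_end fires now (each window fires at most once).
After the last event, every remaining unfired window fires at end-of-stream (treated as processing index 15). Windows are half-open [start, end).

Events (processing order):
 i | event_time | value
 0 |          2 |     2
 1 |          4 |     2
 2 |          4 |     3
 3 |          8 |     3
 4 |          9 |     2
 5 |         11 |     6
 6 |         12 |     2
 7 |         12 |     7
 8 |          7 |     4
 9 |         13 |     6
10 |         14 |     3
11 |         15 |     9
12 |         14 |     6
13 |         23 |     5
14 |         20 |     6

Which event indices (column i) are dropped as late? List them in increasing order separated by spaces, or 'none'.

none

i=0 t=2 v=2: → [2,6); WM=−∞
i=1 t=4 v=2: → [2,8); WM=−∞
i=2 t=4 v=3: → [2,8); WM=4
i=3 t=8 v=3: → [8,12); WM=4
i=4 t=9 v=2: → [8,13); WM=4
i=5 t=11 v=6: → [8,15); WM=11
i=6 t=12 v=2: → [8,16); WM=11
i=7 t=12 v=7: → [8,16); WM=11
i=8 t=7 v=4: → [2,16); WM=12
i=9 t=13 v=6: → [2,17); WM=12
i=10 t=14 v=3: → [2,18); WM=12
i=11 t=15 v=9: → [2,19); WM=15
i=12 t=14 v=6: → [2,19); WM=15
i=13 t=23 v=5: → [23,27); WM=15
i=14 t=20 v=6: → [20,27); WM=23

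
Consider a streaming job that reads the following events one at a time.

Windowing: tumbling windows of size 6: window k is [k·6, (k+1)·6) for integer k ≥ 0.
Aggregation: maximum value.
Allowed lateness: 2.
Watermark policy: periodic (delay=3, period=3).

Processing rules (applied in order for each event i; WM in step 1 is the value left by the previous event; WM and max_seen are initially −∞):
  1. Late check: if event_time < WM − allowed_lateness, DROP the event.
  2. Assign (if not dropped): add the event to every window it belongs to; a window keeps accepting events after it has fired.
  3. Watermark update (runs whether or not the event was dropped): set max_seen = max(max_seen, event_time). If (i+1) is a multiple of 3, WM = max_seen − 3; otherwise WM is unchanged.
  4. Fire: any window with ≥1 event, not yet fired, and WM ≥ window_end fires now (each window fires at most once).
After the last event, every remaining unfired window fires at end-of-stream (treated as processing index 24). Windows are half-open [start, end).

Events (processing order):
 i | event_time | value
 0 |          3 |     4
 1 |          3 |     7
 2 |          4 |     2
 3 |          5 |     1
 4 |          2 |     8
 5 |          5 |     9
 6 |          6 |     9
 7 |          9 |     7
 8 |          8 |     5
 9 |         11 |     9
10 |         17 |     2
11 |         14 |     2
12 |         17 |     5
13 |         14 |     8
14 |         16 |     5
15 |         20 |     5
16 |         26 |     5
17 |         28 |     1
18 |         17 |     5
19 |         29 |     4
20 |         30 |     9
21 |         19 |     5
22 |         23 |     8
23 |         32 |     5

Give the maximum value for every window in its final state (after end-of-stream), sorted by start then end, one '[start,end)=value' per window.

[0,6)=9 [6,12)=9 [12,18)=8 [18,24)=5 [24,30)=5 [30,36)=9

i=0 t=3 v=4: → [0,6); WM=−∞
i=1 t=3 v=7: → [0,6); WM=−∞
i=2 t=4 v=2: → [0,6); WM=1
i=3 t=5 v=1: → [0,6); WM=1
i=4 t=2 v=8: → [0,6); WM=1
i=5 t=5 v=9: → [0,6); WM=2
i=6 t=6 v=9: → [6,12); WM=2
i=7 t=9 v=7: → [6,12); WM=2
i=8 t=8 v=5: → [6,12); WM=6; [0,6) fires=9
i=9 t=11 v=9: → [6,12); WM=6
i=10 t=17 v=2: → [12,18); WM=6
i=11 t=14 v=2: → [12,18); WM=14; [6,12) fires=9
i=12 t=17 v=5: → [12,18); WM=14
i=13 t=14 v=8: → [12,18); WM=14
i=14 t=16 v=5: → [12,18); WM=14
i=15 t=20 v=5: → [18,24); WM=14
i=16 t=26 v=5: → [24,30); WM=14
i=17 t=28 v=1: → [24,30); WM=25; [12,18) fires=8 [18,24) fires=5
i=18 t=17 v=5: DROP (t<25-2); WM=25
i=19 t=29 v=4: → [24,30); WM=25
i=20 t=30 v=9: → [30,36); WM=27
i=21 t=19 v=5: DROP (t<27-2); WM=27
i=22 t=23 v=8: DROP (t<27-2); WM=27
i=23 t=32 v=5: → [30,36); WM=29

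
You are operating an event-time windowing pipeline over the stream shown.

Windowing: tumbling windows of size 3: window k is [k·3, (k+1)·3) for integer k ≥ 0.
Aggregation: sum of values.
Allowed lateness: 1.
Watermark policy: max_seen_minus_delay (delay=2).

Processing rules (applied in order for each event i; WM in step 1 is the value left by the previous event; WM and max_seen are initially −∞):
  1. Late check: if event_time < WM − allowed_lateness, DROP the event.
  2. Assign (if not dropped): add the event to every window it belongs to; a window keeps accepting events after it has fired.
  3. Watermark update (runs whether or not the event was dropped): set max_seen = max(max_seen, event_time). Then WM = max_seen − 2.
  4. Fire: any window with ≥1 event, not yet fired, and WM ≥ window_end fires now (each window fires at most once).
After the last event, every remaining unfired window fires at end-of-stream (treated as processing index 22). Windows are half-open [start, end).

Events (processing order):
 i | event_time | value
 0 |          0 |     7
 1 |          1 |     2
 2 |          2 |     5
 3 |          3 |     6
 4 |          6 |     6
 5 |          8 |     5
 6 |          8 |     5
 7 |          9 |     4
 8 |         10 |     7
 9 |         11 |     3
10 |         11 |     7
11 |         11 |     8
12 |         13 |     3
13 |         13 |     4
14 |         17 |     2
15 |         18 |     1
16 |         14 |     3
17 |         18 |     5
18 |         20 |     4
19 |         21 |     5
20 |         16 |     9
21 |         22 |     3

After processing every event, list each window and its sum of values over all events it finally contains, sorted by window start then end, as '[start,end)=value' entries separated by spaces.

[0,3)=14 [3,6)=6 [6,9)=16 [9,12)=29 [12,15)=7 [15,18)=2 [18,21)=10 [21,24)=8

i=0 t=0 v=7: → [0,3); WM=-2
i=1 t=1 v=2: → [0,3); WM=-1
i=2 t=2 v=5: → [0,3); WM=0
i=3 t=3 v=6: → [3,6); WM=1
i=4 t=6 v=6: → [6,9); WM=4; [0,3) fires=14
i=5 t=8 v=5: → [6,9); WM=6; [3,6) fires=6
i=6 t=8 v=5: → [6,9); WM=6
i=7 t=9 v=4: → [9,12); WM=7
i=8 t=10 v=7: → [9,12); WM=8
i=9 t=11 v=3: → [9,12); WM=9; [6,9) fires=16
i=10 t=11 v=7: → [9,12); WM=9
i=11 t=11 v=8: → [9,12); WM=9
i=12 t=13 v=3: → [12,15); WM=11
i=13 t=13 v=4: → [12,15); WM=11
i=14 t=17 v=2: → [15,18); WM=15; [9,12) fires=29 [12,15) fires=7
i=15 t=18 v=1: → [18,21); WM=16
i=16 t=14 v=3: DROP (t<16-1); WM=16
i=17 t=18 v=5: → [18,21); WM=16
i=18 t=20 v=4: → [18,21); WM=18; [15,18) fires=2
i=19 t=21 v=5: → [21,24); WM=19
i=20 t=16 v=9: DROP (t<19-1); WM=19
i=21 t=22 v=3: → [21,24); WM=20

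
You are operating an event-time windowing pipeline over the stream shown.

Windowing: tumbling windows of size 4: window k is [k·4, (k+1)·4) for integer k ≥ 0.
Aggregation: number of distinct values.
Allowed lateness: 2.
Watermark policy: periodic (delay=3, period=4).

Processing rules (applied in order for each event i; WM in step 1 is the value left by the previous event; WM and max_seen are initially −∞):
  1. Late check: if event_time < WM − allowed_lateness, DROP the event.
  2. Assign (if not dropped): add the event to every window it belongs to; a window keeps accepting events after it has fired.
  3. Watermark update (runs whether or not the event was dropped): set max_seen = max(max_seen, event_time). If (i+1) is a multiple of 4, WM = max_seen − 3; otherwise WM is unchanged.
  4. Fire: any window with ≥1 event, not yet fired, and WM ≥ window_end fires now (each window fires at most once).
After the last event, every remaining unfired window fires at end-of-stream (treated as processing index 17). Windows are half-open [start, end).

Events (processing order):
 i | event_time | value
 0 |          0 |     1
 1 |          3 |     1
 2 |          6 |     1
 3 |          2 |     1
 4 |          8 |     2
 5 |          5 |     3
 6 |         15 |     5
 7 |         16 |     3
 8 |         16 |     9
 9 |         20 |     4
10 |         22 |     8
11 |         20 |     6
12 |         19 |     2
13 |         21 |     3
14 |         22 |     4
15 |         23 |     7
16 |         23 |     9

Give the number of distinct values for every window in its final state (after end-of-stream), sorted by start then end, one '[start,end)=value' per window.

i=0 t=0 v=1: → [0,4); WM=−∞
i=1 t=3 v=1: → [0,4); WM=−∞
i=2 t=6 v=1: → [4,8); WM=−∞
i=3 t=2 v=1: → [0,4); WM=3
i=4 t=8 v=2: → [8,12); WM=3
i=5 t=5 v=3: → [4,8); WM=3
i=6 t=15 v=5: → [12,16); WM=3
i=7 t=16 v=3: → [16,20); WM=13; [0,4) fires=1 [4,8) fires=2 [8,12) fires=1
i=8 t=16 v=9: → [16,20); WM=13
i=9 t=20 v=4: → [20,24); WM=13
i=10 t=22 v=8: → [20,24); WM=13
i=11 t=20 v=6: → [20,24); WM=19; [12,16) fires=1
i=12 t=19 v=2: → [16,20); WM=19
i=13 t=21 v=3: → [20,24); WM=19
i=14 t=22 v=4: → [20,24); WM=19
i=15 t=23 v=7: → [20,24); WM=20; [16,20) fires=3
i=16 t=23 v=9: → [20,24); WM=20

[0,4)=1 [4,8)=2 [8,12)=1 [12,16)=1 [16,20)=3 [20,24)=6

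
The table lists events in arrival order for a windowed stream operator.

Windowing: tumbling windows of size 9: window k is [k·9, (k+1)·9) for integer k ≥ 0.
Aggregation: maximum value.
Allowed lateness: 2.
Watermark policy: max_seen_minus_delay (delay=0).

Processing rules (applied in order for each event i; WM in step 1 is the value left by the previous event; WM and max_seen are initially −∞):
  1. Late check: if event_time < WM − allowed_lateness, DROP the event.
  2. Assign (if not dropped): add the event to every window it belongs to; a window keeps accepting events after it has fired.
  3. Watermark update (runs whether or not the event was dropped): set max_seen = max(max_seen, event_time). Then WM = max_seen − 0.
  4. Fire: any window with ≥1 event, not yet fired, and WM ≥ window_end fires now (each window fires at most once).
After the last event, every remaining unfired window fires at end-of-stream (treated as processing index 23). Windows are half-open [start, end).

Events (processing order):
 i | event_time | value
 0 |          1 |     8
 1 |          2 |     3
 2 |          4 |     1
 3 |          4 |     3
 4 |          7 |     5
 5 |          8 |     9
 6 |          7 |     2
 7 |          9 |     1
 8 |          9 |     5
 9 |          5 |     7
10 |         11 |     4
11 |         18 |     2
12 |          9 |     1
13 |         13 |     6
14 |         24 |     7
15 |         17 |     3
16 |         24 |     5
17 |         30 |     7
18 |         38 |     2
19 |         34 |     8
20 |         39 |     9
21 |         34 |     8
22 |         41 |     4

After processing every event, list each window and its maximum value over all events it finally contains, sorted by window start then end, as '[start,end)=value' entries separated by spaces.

i=0 t=1 v=8: → [0,9); WM=1
i=1 t=2 v=3: → [0,9); WM=2
i=2 t=4 v=1: → [0,9); WM=4
i=3 t=4 v=3: → [0,9); WM=4
i=4 t=7 v=5: → [0,9); WM=7
i=5 t=8 v=9: → [0,9); WM=8
i=6 t=7 v=2: → [0,9); WM=8
i=7 t=9 v=1: → [9,18); WM=9; [0,9) fires=9
i=8 t=9 v=5: → [9,18); WM=9
i=9 t=5 v=7: DROP (t<9-2); WM=9
i=10 t=11 v=4: → [9,18); WM=11
i=11 t=18 v=2: → [18,27); WM=18; [9,18) fires=5
i=12 t=9 v=1: DROP (t<18-2); WM=18
i=13 t=13 v=6: DROP (t<18-2); WM=18
i=14 t=24 v=7: → [18,27); WM=24
i=15 t=17 v=3: DROP (t<24-2); WM=24
i=16 t=24 v=5: → [18,27); WM=24
i=17 t=30 v=7: → [27,36); WM=30; [18,27) fires=7
i=18 t=38 v=2: → [36,45); WM=38; [27,36) fires=7
i=19 t=34 v=8: DROP (t<38-2); WM=38
i=20 t=39 v=9: → [36,45); WM=39
i=21 t=34 v=8: DROP (t<39-2); WM=39
i=22 t=41 v=4: → [36,45); WM=41

[0,9)=9 [9,18)=5 [18,27)=7 [27,36)=7 [36,45)=9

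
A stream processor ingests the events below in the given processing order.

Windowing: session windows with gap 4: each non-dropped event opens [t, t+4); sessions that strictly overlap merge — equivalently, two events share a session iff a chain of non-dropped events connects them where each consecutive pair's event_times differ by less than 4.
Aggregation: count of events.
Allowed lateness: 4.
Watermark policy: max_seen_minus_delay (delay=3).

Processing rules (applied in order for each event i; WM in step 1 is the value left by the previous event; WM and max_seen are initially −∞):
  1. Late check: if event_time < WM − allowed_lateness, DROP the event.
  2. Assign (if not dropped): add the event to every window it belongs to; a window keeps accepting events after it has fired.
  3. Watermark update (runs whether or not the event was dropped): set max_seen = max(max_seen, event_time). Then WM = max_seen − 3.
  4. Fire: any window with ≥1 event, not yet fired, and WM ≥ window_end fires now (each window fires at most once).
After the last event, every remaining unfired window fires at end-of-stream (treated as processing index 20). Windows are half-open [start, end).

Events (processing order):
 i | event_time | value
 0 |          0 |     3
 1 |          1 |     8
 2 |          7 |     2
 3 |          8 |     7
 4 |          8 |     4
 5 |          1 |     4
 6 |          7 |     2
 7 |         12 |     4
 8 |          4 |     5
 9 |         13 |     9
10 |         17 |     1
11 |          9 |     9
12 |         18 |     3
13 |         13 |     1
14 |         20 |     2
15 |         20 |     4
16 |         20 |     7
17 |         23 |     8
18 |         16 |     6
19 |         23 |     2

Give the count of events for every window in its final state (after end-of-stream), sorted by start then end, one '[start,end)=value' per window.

i=0 t=0 v=3: → [0,4); WM=-3
i=1 t=1 v=8: → [0,5); WM=-2
i=2 t=7 v=2: → [7,11); WM=4
i=3 t=8 v=7: → [7,12); WM=5
i=4 t=8 v=4: → [7,12); WM=5
i=5 t=1 v=4: → [0,5); WM=5
i=6 t=7 v=2: → [7,12); WM=5
i=7 t=12 v=4: → [12,16); WM=9
i=8 t=4 v=5: DROP (t<9-4); WM=9
i=9 t=13 v=9: → [12,17); WM=10
i=10 t=17 v=1: → [17,21); WM=14
i=11 t=9 v=9: DROP (t<14-4); WM=14
i=12 t=18 v=3: → [17,22); WM=15
i=13 t=13 v=1: → [12,17); WM=15
i=14 t=20 v=2: → [17,24); WM=17
i=15 t=20 v=4: → [17,24); WM=17
i=16 t=20 v=7: → [17,24); WM=17
i=17 t=23 v=8: → [17,27); WM=20
i=18 t=16 v=6: → [12,27); WM=20
i=19 t=23 v=2: → [12,27); WM=20

[0,5)=3 [7,12)=4 [12,27)=11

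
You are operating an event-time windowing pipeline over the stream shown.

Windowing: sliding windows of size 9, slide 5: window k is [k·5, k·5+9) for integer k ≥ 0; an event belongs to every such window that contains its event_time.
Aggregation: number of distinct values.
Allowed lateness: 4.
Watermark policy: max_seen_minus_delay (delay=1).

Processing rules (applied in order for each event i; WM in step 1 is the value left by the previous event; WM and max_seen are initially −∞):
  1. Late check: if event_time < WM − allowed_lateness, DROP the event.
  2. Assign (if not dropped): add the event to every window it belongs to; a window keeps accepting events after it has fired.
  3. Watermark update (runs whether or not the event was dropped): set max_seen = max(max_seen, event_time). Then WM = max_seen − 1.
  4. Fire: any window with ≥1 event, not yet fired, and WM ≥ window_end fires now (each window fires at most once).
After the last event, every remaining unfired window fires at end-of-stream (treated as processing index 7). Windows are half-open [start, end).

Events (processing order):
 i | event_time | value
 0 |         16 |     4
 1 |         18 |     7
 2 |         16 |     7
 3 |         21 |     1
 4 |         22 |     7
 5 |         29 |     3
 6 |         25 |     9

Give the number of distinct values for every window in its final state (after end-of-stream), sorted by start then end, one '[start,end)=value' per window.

[10,19)=2 [15,24)=3 [20,29)=3 [25,34)=2

i=0 t=16 v=4: → [15,24),[10,19); WM=15
i=1 t=18 v=7: → [15,24),[10,19); WM=17
i=2 t=16 v=7: → [15,24),[10,19); WM=17
i=3 t=21 v=1: → [20,29),[15,24); WM=20; [10,19) fires=2
i=4 t=22 v=7: → [20,29),[15,24); WM=21
i=5 t=29 v=3: → [25,34); WM=28; [15,24) fires=3
i=6 t=25 v=9: → [25,34),[20,29); WM=28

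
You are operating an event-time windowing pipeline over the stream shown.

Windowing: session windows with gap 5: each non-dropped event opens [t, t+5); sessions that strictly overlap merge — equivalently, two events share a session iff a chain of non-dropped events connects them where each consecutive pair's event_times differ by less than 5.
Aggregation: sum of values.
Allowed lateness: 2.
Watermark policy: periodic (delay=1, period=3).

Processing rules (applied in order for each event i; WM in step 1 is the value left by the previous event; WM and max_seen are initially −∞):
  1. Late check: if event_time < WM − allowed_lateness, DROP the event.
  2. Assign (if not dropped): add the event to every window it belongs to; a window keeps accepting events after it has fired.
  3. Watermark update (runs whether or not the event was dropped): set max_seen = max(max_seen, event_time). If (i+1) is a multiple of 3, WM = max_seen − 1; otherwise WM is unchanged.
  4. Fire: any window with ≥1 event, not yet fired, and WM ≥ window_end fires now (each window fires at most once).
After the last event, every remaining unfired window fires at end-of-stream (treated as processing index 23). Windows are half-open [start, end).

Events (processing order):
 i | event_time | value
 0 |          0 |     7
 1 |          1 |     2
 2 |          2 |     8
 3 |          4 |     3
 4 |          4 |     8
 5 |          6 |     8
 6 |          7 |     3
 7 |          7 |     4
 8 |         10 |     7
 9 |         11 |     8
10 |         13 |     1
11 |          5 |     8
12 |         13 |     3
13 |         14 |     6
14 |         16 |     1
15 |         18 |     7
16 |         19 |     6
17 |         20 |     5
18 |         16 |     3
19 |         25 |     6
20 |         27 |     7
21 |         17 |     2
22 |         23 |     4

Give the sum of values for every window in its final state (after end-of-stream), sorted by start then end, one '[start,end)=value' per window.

[0,25)=87 [25,32)=13

i=0 t=0 v=7: → [0,5); WM=−∞
i=1 t=1 v=2: → [0,6); WM=−∞
i=2 t=2 v=8: → [0,7); WM=1
i=3 t=4 v=3: → [0,9); WM=1
i=4 t=4 v=8: → [0,9); WM=1
i=5 t=6 v=8: → [0,11); WM=5
i=6 t=7 v=3: → [0,12); WM=5
i=7 t=7 v=4: → [0,12); WM=5
i=8 t=10 v=7: → [0,15); WM=9
i=9 t=11 v=8: → [0,16); WM=9
i=10 t=13 v=1: → [0,18); WM=9
i=11 t=5 v=8: DROP (t<9-2); WM=12
i=12 t=13 v=3: → [0,18); WM=12
i=13 t=14 v=6: → [0,19); WM=12
i=14 t=16 v=1: → [0,21); WM=15
i=15 t=18 v=7: → [0,23); WM=15
i=16 t=19 v=6: → [0,24); WM=15
i=17 t=20 v=5: → [0,25); WM=19
i=18 t=16 v=3: DROP (t<19-2); WM=19
i=19 t=25 v=6: → [25,30); WM=19
i=20 t=27 v=7: → [25,32); WM=26
i=21 t=17 v=2: DROP (t<26-2); WM=26
i=22 t=23 v=4: DROP (t<26-2); WM=26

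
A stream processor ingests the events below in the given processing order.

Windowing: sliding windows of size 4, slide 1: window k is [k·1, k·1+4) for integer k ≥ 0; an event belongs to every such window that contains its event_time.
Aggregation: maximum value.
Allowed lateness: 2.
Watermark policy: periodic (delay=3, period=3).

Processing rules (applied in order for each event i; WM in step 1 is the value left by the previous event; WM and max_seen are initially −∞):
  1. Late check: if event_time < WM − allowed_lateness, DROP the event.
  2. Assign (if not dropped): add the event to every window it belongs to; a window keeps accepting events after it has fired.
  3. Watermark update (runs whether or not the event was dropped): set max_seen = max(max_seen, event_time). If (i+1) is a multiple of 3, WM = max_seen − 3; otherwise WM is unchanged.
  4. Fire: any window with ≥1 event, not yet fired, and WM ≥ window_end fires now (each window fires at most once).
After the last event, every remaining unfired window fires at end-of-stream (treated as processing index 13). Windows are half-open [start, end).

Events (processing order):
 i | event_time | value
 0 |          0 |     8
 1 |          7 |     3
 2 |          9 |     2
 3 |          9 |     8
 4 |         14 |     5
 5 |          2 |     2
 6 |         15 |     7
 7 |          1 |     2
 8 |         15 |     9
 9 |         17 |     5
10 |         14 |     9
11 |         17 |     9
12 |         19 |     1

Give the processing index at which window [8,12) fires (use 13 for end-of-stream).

8

i=0 t=0 v=8: → [0,4); WM=−∞
i=1 t=7 v=3: → [7,11),[6,10),[5,9),[4,8); WM=−∞
i=2 t=9 v=2: → [9,13),[8,12),[7,11),[6,10); WM=6; [0,4) fires=8
i=3 t=9 v=8: → [9,13),[8,12),[7,11),[6,10); WM=6
i=4 t=14 v=5: → [14,18),[13,17),[12,16),[11,15); WM=6
i=5 t=2 v=2: DROP (t<6-2); WM=11; [4,8) fires=3 [5,9) fires=3 [6,10) fires=8 [7,11) fires=8
i=6 t=15 v=7: → [15,19),[14,18),[13,17),[12,16); WM=11
i=7 t=1 v=2: DROP (t<11-2); WM=11
i=8 t=15 v=9: → [15,19),[14,18),[13,17),[12,16); WM=12; [8,12) fires=8
i=9 t=17 v=5: → [17,21),[16,20),[15,19),[14,18); WM=12
i=10 t=14 v=9: → [14,18),[13,17),[12,16),[11,15); WM=12
i=11 t=17 v=9: → [17,21),[16,20),[15,19),[14,18); WM=14; [9,13) fires=8
i=12 t=19 v=1: → [19,23),[18,22),[17,21),[16,20); WM=14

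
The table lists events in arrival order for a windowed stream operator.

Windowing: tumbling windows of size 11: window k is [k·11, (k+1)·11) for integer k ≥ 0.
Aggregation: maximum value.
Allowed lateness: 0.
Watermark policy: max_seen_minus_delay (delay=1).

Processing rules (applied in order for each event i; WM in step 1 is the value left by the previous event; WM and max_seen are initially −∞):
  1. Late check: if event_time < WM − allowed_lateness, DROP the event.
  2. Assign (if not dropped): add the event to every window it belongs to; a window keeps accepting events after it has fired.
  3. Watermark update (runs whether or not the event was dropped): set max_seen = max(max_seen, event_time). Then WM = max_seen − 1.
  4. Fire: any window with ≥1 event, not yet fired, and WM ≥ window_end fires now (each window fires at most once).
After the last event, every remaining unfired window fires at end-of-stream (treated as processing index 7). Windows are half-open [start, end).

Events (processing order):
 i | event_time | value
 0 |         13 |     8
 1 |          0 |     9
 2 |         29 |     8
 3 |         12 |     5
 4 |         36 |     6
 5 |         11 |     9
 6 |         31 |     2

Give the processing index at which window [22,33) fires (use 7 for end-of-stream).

i=0 t=13 v=8: → [11,22); WM=12
i=1 t=0 v=9: DROP (t<12-0); WM=12
i=2 t=29 v=8: → [22,33); WM=28; [11,22) fires=8
i=3 t=12 v=5: DROP (t<28-0); WM=28
i=4 t=36 v=6: → [33,44); WM=35; [22,33) fires=8
i=5 t=11 v=9: DROP (t<35-0); WM=35
i=6 t=31 v=2: DROP (t<35-0); WM=35

4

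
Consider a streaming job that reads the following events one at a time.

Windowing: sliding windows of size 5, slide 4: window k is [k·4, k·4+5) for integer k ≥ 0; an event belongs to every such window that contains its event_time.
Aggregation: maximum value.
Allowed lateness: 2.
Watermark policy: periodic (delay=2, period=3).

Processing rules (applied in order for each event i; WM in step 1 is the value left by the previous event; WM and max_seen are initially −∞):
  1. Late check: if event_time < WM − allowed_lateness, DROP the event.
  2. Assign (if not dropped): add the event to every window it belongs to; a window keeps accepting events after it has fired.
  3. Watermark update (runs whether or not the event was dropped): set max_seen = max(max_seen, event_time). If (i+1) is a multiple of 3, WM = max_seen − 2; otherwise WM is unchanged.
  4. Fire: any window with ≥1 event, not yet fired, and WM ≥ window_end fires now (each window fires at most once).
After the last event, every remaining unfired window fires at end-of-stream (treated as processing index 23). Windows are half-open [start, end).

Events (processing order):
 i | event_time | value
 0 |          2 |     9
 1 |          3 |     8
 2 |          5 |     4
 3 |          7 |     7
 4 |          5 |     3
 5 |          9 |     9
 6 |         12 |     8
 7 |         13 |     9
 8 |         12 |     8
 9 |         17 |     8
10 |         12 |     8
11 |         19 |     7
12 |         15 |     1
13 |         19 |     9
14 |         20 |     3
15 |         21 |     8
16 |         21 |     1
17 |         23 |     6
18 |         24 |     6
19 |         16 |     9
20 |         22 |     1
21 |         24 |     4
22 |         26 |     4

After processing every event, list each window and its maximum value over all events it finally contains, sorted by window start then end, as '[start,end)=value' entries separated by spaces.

[0,5)=9 [4,9)=7 [8,13)=9 [12,17)=9 [16,21)=9 [20,25)=8 [24,29)=6

i=0 t=2 v=9: → [0,5); WM=−∞
i=1 t=3 v=8: → [0,5); WM=−∞
i=2 t=5 v=4: → [4,9); WM=3
i=3 t=7 v=7: → [4,9); WM=3
i=4 t=5 v=3: → [4,9); WM=3
i=5 t=9 v=9: → [8,13); WM=7; [0,5) fires=9
i=6 t=12 v=8: → [12,17),[8,13); WM=7
i=7 t=13 v=9: → [12,17); WM=7
i=8 t=12 v=8: → [12,17),[8,13); WM=11; [4,9) fires=7
i=9 t=17 v=8: → [16,21); WM=11
i=10 t=12 v=8: → [12,17),[8,13); WM=11
i=11 t=19 v=7: → [16,21); WM=17; [8,13) fires=9 [12,17) fires=9
i=12 t=15 v=1: → [12,17); WM=17
i=13 t=19 v=9: → [16,21); WM=17
i=14 t=20 v=3: → [20,25),[16,21); WM=18
i=15 t=21 v=8: → [20,25); WM=18
i=16 t=21 v=1: → [20,25); WM=18
i=17 t=23 v=6: → [20,25); WM=21; [16,21) fires=9
i=18 t=24 v=6: → [24,29),[20,25); WM=21
i=19 t=16 v=9: DROP (t<21-2); WM=21
i=20 t=22 v=1: → [20,25); WM=22
i=21 t=24 v=4: → [24,29),[20,25); WM=22
i=22 t=26 v=4: → [24,29); WM=22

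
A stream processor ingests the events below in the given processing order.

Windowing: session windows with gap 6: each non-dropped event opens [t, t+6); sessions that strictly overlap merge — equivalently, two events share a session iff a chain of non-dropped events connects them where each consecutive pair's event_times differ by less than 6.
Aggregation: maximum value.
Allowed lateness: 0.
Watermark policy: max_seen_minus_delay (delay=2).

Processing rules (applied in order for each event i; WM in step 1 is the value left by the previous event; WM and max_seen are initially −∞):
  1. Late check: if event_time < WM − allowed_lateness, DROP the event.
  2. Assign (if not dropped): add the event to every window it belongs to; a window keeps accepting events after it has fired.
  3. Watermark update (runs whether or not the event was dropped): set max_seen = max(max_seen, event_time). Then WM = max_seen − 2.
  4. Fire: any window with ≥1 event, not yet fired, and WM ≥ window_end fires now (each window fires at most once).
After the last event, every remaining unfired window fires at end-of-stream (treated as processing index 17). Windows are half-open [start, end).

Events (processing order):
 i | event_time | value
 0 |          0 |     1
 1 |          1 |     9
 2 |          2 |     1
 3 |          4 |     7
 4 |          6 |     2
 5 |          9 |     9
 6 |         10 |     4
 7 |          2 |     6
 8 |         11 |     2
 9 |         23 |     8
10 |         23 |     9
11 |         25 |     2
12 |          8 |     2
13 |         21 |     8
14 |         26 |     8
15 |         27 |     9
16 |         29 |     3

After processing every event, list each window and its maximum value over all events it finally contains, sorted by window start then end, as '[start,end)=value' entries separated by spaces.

[0,17)=9 [23,35)=9

i=0 t=0 v=1: → [0,6); WM=-2
i=1 t=1 v=9: → [0,7); WM=-1
i=2 t=2 v=1: → [0,8); WM=0
i=3 t=4 v=7: → [0,10); WM=2
i=4 t=6 v=2: → [0,12); WM=4
i=5 t=9 v=9: → [0,15); WM=7
i=6 t=10 v=4: → [0,16); WM=8
i=7 t=2 v=6: DROP (t<8-0); WM=8
i=8 t=11 v=2: → [0,17); WM=9
i=9 t=23 v=8: → [23,29); WM=21
i=10 t=23 v=9: → [23,29); WM=21
i=11 t=25 v=2: → [23,31); WM=23
i=12 t=8 v=2: DROP (t<23-0); WM=23
i=13 t=21 v=8: DROP (t<23-0); WM=23
i=14 t=26 v=8: → [23,32); WM=24
i=15 t=27 v=9: → [23,33); WM=25
i=16 t=29 v=3: → [23,35); WM=27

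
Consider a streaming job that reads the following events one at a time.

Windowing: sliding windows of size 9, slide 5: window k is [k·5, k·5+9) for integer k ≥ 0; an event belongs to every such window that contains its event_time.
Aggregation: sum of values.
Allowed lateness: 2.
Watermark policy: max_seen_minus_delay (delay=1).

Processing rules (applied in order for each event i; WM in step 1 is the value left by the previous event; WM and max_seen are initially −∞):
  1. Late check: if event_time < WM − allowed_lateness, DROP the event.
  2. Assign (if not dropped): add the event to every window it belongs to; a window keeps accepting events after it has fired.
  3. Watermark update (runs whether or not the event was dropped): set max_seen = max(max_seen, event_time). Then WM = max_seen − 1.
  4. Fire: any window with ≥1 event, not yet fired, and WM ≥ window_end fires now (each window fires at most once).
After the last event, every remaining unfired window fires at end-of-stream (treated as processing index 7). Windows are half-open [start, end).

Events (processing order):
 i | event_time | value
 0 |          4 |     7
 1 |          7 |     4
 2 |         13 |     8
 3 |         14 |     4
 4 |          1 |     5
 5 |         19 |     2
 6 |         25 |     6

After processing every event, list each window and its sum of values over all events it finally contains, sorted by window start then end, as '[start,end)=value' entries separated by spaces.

[0,9)=11 [5,14)=12 [10,19)=12 [15,24)=2 [20,29)=6 [25,34)=6

i=0 t=4 v=7: → [0,9); WM=3
i=1 t=7 v=4: → [5,14),[0,9); WM=6
i=2 t=13 v=8: → [10,19),[5,14); WM=12; [0,9) fires=11
i=3 t=14 v=4: → [10,19); WM=13
i=4 t=1 v=5: DROP (t<13-2); WM=13
i=5 t=19 v=2: → [15,24); WM=18; [5,14) fires=12
i=6 t=25 v=6: → [25,34),[20,29); WM=24; [10,19) fires=12 [15,24) fires=2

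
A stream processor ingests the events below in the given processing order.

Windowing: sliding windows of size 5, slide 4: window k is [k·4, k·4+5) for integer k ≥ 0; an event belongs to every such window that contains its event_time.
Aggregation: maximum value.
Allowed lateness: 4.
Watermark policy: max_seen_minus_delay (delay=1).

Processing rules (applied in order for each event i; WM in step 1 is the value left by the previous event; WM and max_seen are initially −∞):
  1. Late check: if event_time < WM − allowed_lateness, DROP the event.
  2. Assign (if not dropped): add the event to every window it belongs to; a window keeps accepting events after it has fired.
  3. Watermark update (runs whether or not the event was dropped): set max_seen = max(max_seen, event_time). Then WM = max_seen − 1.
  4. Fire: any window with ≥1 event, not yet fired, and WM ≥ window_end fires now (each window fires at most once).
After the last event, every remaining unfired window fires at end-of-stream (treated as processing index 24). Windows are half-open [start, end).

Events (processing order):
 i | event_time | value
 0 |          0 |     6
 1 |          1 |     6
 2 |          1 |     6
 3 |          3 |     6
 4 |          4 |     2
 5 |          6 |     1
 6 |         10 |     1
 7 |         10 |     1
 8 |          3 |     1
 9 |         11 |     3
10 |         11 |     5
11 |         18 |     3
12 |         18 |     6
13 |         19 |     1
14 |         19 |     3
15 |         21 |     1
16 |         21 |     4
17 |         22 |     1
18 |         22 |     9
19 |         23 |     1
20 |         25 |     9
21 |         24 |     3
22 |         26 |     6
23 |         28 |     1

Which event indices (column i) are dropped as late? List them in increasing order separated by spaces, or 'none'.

8

i=0 t=0 v=6: → [0,5); WM=-1
i=1 t=1 v=6: → [0,5); WM=0
i=2 t=1 v=6: → [0,5); WM=0
i=3 t=3 v=6: → [0,5); WM=2
i=4 t=4 v=2: → [4,9),[0,5); WM=3
i=5 t=6 v=1: → [4,9); WM=5; [0,5) fires=6
i=6 t=10 v=1: → [8,13); WM=9; [4,9) fires=2
i=7 t=10 v=1: → [8,13); WM=9
i=8 t=3 v=1: DROP (t<9-4); WM=9
i=9 t=11 v=3: → [8,13); WM=10
i=10 t=11 v=5: → [8,13); WM=10
i=11 t=18 v=3: → [16,21); WM=17; [8,13) fires=5
i=12 t=18 v=6: → [16,21); WM=17
i=13 t=19 v=1: → [16,21); WM=18
i=14 t=19 v=3: → [16,21); WM=18
i=15 t=21 v=1: → [20,25); WM=20
i=16 t=21 v=4: → [20,25); WM=20
i=17 t=22 v=1: → [20,25); WM=21; [16,21) fires=6
i=18 t=22 v=9: → [20,25); WM=21
i=19 t=23 v=1: → [20,25); WM=22
i=20 t=25 v=9: → [24,29); WM=24
i=21 t=24 v=3: → [24,29),[20,25); WM=24
i=22 t=26 v=6: → [24,29); WM=25; [20,25) fires=9
i=23 t=28 v=1: → [28,33),[24,29); WM=27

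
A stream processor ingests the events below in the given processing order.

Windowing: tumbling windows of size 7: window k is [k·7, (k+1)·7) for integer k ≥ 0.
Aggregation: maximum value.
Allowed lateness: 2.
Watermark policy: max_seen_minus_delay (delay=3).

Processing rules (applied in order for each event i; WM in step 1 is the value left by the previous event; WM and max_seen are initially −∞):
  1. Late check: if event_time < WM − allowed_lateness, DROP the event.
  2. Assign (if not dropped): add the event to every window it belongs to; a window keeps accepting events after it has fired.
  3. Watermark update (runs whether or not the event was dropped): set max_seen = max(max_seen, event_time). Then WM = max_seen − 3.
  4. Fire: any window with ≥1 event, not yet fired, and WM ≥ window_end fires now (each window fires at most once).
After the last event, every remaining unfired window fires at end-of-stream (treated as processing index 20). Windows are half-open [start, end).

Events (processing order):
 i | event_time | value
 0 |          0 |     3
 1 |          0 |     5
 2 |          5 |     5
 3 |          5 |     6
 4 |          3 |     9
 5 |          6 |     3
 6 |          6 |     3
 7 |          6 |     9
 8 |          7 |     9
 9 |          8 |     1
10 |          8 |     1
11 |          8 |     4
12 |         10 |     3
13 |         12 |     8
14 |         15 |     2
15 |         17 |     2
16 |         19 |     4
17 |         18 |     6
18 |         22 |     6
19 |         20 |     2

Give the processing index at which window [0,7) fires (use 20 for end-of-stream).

i=0 t=0 v=3: → [0,7); WM=-3
i=1 t=0 v=5: → [0,7); WM=-3
i=2 t=5 v=5: → [0,7); WM=2
i=3 t=5 v=6: → [0,7); WM=2
i=4 t=3 v=9: → [0,7); WM=2
i=5 t=6 v=3: → [0,7); WM=3
i=6 t=6 v=3: → [0,7); WM=3
i=7 t=6 v=9: → [0,7); WM=3
i=8 t=7 v=9: → [7,14); WM=4
i=9 t=8 v=1: → [7,14); WM=5
i=10 t=8 v=1: → [7,14); WM=5
i=11 t=8 v=4: → [7,14); WM=5
i=12 t=10 v=3: → [7,14); WM=7; [0,7) fires=9
i=13 t=12 v=8: → [7,14); WM=9
i=14 t=15 v=2: → [14,21); WM=12
i=15 t=17 v=2: → [14,21); WM=14; [7,14) fires=9
i=16 t=19 v=4: → [14,21); WM=16
i=17 t=18 v=6: → [14,21); WM=16
i=18 t=22 v=6: → [21,28); WM=19
i=19 t=20 v=2: → [14,21); WM=19

12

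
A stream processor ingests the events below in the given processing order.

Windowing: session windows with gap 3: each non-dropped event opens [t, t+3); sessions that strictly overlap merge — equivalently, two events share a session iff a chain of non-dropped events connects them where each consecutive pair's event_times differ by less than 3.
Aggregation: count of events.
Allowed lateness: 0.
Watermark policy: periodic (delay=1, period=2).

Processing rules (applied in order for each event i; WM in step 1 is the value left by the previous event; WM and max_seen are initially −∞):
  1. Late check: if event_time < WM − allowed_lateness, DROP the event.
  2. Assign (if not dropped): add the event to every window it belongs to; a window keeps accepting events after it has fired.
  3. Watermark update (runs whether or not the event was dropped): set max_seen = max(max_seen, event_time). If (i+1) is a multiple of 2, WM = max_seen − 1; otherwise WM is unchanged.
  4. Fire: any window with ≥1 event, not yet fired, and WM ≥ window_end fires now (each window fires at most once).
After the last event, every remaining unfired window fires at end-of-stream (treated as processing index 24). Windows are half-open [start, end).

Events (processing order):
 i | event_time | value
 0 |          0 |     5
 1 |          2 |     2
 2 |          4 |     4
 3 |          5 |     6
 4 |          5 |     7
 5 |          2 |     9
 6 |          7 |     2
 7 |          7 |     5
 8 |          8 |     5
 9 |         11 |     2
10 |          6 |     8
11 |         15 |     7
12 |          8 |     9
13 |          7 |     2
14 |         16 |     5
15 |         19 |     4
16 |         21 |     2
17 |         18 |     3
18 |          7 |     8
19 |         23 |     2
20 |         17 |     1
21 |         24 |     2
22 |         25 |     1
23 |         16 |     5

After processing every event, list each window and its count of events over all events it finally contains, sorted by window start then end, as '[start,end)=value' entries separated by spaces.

[0,11)=8 [11,14)=1 [15,28)=8

i=0 t=0 v=5: → [0,3); WM=−∞
i=1 t=2 v=2: → [0,5); WM=1
i=2 t=4 v=4: → [0,7); WM=1
i=3 t=5 v=6: → [0,8); WM=4
i=4 t=5 v=7: → [0,8); WM=4
i=5 t=2 v=9: DROP (t<4-0); WM=4
i=6 t=7 v=2: → [0,10); WM=4
i=7 t=7 v=5: → [0,10); WM=6
i=8 t=8 v=5: → [0,11); WM=6
i=9 t=11 v=2: → [11,14); WM=10
i=10 t=6 v=8: DROP (t<10-0); WM=10
i=11 t=15 v=7: → [15,18); WM=14
i=12 t=8 v=9: DROP (t<14-0); WM=14
i=13 t=7 v=2: DROP (t<14-0); WM=14
i=14 t=16 v=5: → [15,19); WM=14
i=15 t=19 v=4: → [19,22); WM=18
i=16 t=21 v=2: → [19,24); WM=18
i=17 t=18 v=3: → [15,24); WM=20
i=18 t=7 v=8: DROP (t<20-0); WM=20
i=19 t=23 v=2: → [15,26); WM=22
i=20 t=17 v=1: DROP (t<22-0); WM=22
i=21 t=24 v=2: → [15,27); WM=23
i=22 t=25 v=1: → [15,28); WM=23
i=23 t=16 v=5: DROP (t<23-0); WM=24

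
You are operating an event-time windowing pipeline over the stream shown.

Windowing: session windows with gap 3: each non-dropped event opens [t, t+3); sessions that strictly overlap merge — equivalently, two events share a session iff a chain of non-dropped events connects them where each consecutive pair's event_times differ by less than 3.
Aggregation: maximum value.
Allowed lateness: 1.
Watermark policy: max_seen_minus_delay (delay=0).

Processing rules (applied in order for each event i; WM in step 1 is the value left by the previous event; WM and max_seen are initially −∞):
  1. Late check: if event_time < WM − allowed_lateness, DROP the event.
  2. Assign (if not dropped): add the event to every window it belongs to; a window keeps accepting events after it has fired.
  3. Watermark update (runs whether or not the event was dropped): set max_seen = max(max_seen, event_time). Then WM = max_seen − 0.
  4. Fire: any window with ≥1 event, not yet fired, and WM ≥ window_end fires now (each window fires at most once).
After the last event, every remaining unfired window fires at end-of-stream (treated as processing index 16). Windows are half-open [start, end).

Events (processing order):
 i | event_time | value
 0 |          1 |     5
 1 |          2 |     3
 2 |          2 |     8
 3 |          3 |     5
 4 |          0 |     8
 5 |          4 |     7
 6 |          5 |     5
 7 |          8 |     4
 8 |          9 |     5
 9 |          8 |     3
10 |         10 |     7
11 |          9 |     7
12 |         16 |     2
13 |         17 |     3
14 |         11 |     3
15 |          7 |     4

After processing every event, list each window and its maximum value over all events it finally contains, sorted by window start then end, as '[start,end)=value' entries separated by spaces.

i=0 t=1 v=5: → [1,4); WM=1
i=1 t=2 v=3: → [1,5); WM=2
i=2 t=2 v=8: → [1,5); WM=2
i=3 t=3 v=5: → [1,6); WM=3
i=4 t=0 v=8: DROP (t<3-1); WM=3
i=5 t=4 v=7: → [1,7); WM=4
i=6 t=5 v=5: → [1,8); WM=5
i=7 t=8 v=4: → [8,11); WM=8
i=8 t=9 v=5: → [8,12); WM=9
i=9 t=8 v=3: → [8,12); WM=9
i=10 t=10 v=7: → [8,13); WM=10
i=11 t=9 v=7: → [8,13); WM=10
i=12 t=16 v=2: → [16,19); WM=16
i=13 t=17 v=3: → [16,20); WM=17
i=14 t=11 v=3: DROP (t<17-1); WM=17
i=15 t=7 v=4: DROP (t<17-1); WM=17

[1,8)=8 [8,13)=7 [16,20)=3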